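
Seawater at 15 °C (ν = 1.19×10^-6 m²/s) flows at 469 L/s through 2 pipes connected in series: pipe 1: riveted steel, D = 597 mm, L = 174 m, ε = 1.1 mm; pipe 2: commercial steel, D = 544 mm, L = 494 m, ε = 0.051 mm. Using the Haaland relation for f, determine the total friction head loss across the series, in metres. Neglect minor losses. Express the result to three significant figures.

H ≈ 3.48 m

Pipe 1: V = 1.675 m/s, Re = 8.41×10^5, ε/D = 0.00184, f = 0.02317, h_1 = f(L/D)V²/2g = 0.9662 m
Pipe 2: V = 2.018 m/s, Re = 9.22×10^5, ε/D = 9.37×10^-5, f = 0.01333, h_2 = f(L/D)V²/2g = 2.511 m
Series → Q common, losses add: H = Σh = 3.477 m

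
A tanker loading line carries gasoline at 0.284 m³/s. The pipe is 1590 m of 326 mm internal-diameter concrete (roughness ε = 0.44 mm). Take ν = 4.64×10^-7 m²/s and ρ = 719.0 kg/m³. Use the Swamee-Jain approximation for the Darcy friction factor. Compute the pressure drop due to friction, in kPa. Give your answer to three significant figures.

Δp ≈ 432 kPa

V = 4Q/(πD²) = 4·0.284/(π·0.326²) = 3.402 m/s
Re = VD/ν = 3.402·0.326/4.64×10^-7 = 2.39×10^6 → turbulent
ε/D = 0.44/326 = 0.00135
Swamee-Jain: f = 0.02130
h_f = f(L/D)V²/(2g) = 0.02130·(1590/0.326)·3.402²/(2·9.81) = 61.31 m
Δp = ρg·h_f = 719.0·9.81·61.31 = 432.4 kPa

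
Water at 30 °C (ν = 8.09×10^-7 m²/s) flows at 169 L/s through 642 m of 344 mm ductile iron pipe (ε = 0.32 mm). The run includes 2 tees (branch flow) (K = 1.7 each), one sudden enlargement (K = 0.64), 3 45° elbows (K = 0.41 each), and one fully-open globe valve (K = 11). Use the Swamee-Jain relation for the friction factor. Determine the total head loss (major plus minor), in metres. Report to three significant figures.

V = 4Q/(πD²) = 1.818 m/s; V²/2g = 0.1685 m
Re = 7.73×10^5, ε/D = 9.30×10^-4 → f = 0.01981 (Swamee-Jain)
Major: h_f = f(L/D)·V²/2g = 0.01981·1866·0.1685 = 6.230 m
Minor: ΣK = 16.3; h_m = ΣK·V²/2g = 2.742 m
Total H_L = 6.230 + 2.742 = 8.972 m

H_L ≈ 8.97 m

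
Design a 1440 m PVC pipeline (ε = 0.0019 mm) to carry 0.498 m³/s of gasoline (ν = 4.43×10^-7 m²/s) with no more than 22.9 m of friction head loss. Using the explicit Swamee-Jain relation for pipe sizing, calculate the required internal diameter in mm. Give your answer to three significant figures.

Swamee-Jain (Type III): D = 0.66·[ε^1.25·(LQ²/(gh_f))^4.75 + ν·Q^9.4·(L/(gh_f))^5.2]^0.04
LQ²/(gh_f) = 1.590; L/(gh_f) = 6.410
Term 1 = ε^1.25·(…)^4.75 = 6.38×10^-7; Term 2 = ν·Q^9.4·(…)^5.2 = 9.91×10^-6
D = 0.66·(6.38×10^-7 + 9.91×10^-6)^0.04 = 0.4173 m = 417 mm
Check: V = 3.64 m/s, Re = 3.43×10^6, f = 0.009775, h_f = 22.8 m ≈ 22.9 m ✓

D ≈ 417 mm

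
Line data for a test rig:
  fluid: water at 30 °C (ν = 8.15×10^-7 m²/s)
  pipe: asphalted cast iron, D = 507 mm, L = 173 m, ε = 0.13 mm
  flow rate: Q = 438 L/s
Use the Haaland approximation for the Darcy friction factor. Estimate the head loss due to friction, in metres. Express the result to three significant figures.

V = 4Q/(πD²) = 4·0.438/(π·0.507²) = 2.170 m/s
Re = VD/ν = 2.170·0.507/8.15×10^-7 = 1.35×10^6 → turbulent
ε/D = 0.13/507 = 2.56×10^-4
Haaland: f = 0.01502
h_f = f(L/D)V²/(2g) = 0.01502·(173/0.507)·2.170²/(2·9.81) = 1.229 m

h_f ≈ 1.23 m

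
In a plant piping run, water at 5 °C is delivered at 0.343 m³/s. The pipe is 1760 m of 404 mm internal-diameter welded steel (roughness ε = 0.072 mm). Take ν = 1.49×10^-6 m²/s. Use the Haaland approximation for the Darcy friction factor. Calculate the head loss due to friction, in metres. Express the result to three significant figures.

h_f ≈ 23.3 m

V = 4Q/(πD²) = 4·0.343/(π·0.404²) = 2.676 m/s
Re = VD/ν = 2.676·0.404/1.49×10^-6 = 7.25×10^5 → turbulent
ε/D = 0.072/404 = 1.78×10^-4
Haaland: f = 0.01464
h_f = f(L/D)V²/(2g) = 0.01464·(1760/0.404)·2.676²/(2·9.81) = 23.28 m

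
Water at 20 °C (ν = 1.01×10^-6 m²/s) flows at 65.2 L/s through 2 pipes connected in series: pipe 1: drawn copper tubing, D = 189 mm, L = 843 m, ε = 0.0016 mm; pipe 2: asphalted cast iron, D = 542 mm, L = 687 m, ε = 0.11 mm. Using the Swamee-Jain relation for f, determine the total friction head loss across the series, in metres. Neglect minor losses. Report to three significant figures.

H ≈ 16.7 m

Pipe 1: V = 2.324 m/s, Re = 4.35×10^5, ε/D = 8.47×10^-6, f = 0.01355, h_1 = f(L/D)V²/2g = 16.64 m
Pipe 2: V = 0.2826 m/s, Re = 1.52×10^5, ε/D = 2.03×10^-4, f = 0.01782, h_2 = f(L/D)V²/2g = 0.09193 m
Series → Q common, losses add: H = Σh = 16.73 m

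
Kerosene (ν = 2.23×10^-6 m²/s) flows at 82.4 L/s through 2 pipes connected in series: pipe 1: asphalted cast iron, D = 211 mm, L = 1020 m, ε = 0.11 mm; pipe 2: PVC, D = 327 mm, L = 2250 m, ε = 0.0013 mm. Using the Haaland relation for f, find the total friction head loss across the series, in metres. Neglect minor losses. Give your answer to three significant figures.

Pipe 1: V = 2.357 m/s, Re = 2.23×10^5, ε/D = 5.21×10^-4, f = 0.01858, h_1 = f(L/D)V²/2g = 25.43 m
Pipe 2: V = 0.9812 m/s, Re = 1.44×10^5, ε/D = 3.98×10^-6, f = 0.01656, h_2 = f(L/D)V²/2g = 5.591 m
Series → Q common, losses add: H = Σh = 31.02 m

H ≈ 31.0 m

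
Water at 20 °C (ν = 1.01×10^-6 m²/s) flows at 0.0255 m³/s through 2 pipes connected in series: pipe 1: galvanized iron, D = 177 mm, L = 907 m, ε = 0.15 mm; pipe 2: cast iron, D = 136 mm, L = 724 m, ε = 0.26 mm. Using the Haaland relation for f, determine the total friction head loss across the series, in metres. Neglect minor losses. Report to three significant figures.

Pipe 1: V = 1.036 m/s, Re = 1.82×10^5, ε/D = 8.47×10^-4, f = 0.02041, h_1 = f(L/D)V²/2g = 5.724 m
Pipe 2: V = 1.755 m/s, Re = 2.36×10^5, ε/D = 0.00191, f = 0.02388, h_2 = f(L/D)V²/2g = 19.96 m
Series → Q common, losses add: H = Σh = 25.69 m

H ≈ 25.7 m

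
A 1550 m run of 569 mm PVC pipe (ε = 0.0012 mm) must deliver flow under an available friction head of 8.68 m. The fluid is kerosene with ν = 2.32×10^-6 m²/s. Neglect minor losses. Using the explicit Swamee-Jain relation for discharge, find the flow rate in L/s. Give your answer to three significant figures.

Q ≈ 557 L/s

Swamee-Jain (Type II): Q = -0.965·√(gD⁵h_f/L)·ln[ε/(3.7D) + √(3.17ν²L/(gD³h_f))]
√(gD⁵h_f/L) = √(9.81·0.569⁵·8.68/1550) = 0.05724
ε/(3.7D) = 5.70×10^-7; √(3.17ν²L/(gD³h_f)) = 4.11×10^-5
Q = -0.965·0.05724·ln(4.163×10^-5) = 0.5572 m³/s
Check: V = 2.19 m/s, Re = 5.37×10^5, f = 0.01296, h_f = 8.64 m ≈ 8.68 m ✓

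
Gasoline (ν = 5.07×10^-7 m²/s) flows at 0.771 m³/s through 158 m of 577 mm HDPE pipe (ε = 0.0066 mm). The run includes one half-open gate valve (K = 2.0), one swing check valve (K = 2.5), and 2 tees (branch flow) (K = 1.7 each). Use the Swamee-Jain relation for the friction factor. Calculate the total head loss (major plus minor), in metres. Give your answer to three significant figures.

H_L ≈ 4.73 m

V = 4Q/(πD²) = 2.949 m/s; V²/2g = 0.4431 m
Re = 3.36×10^6, ε/D = 1.14×10^-5 → f = 0.01013 (Swamee-Jain)
Major: h_f = f(L/D)·V²/2g = 0.01013·273.8·0.4431 = 1.229 m
Minor: ΣK = 7.90; h_m = ΣK·V²/2g = 3.501 m
Total H_L = 1.229 + 3.501 = 4.730 m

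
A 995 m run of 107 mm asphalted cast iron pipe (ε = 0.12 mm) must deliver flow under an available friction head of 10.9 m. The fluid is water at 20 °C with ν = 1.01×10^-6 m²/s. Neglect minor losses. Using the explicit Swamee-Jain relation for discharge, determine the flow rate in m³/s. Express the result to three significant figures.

Swamee-Jain (Type II): Q = -0.965·√(gD⁵h_f/L)·ln[ε/(3.7D) + √(3.17ν²L/(gD³h_f))]
√(gD⁵h_f/L) = √(9.81·0.107⁵·10.9/995) = 0.001228
ε/(3.7D) = 3.03×10^-4; √(3.17ν²L/(gD³h_f)) = 1.57×10^-4
Q = -0.965·0.001228·ln(4.598×10^-4) = 0.009104 m³/s
Check: V = 1.01 m/s, Re = 1.07×10^5, f = 0.02262, h_f = 11.0 m ≈ 10.9 m ✓

Q ≈ 0.00910 m³/s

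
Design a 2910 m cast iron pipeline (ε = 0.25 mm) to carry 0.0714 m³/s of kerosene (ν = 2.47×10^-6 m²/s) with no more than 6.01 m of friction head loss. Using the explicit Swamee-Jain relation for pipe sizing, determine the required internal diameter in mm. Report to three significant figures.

Swamee-Jain (Type III): D = 0.66·[ε^1.25·(LQ²/(gh_f))^4.75 + ν·Q^9.4·(L/(gh_f))^5.2]^0.04
LQ²/(gh_f) = 0.2516; L/(gh_f) = 49.36
Term 1 = ε^1.25·(…)^4.75 = 4.48×10^-8; Term 2 = ν·Q^9.4·(…)^5.2 = 2.65×10^-8
D = 0.66·(4.48×10^-8 + 2.65×10^-8)^0.04 = 0.3417 m = 342 mm
Check: V = 0.779 m/s, Re = 1.08×10^5, f = 0.02119, h_f = 5.58 m ≈ 6.01 m ✓

D ≈ 342 mm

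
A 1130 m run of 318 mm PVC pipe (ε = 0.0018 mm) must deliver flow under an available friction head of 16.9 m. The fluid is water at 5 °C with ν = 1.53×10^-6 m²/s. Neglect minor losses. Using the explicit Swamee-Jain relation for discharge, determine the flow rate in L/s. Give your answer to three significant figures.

Q ≈ 213 L/s

Swamee-Jain (Type II): Q = -0.965·√(gD⁵h_f/L)·ln[ε/(3.7D) + √(3.17ν²L/(gD³h_f))]
√(gD⁵h_f/L) = √(9.81·0.318⁵·16.9/1130) = 0.02184
ε/(3.7D) = 1.53×10^-6; √(3.17ν²L/(gD³h_f)) = 3.97×10^-5
Q = -0.965·0.02184·ln(4.119×10^-5) = 0.2128 m³/s
Check: V = 2.68 m/s, Re = 5.57×10^5, f = 0.01294, h_f = 16.8 m ≈ 16.9 m ✓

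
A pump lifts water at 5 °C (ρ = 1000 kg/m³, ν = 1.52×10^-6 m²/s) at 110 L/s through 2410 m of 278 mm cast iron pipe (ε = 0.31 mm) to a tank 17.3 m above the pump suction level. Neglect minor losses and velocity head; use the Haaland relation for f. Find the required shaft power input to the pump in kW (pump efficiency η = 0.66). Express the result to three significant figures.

P_shaft ≈ 77.9 kW

V = 4Q/(πD²) = 1.812 m/s; Re = 3.31×10^5; ε/D = 0.00112; f = 0.02093
h_f = f(L/D)V²/2g = 30.36 m
Total head H = z + h_f = 17.3 + 30.36 = 47.66 m
P_hyd = ρgQH = 1000·9.81·0.110·47.66 = 51.43 kW
P_shaft = P_hyd/η = 51.43/0.66 = 77.93 kW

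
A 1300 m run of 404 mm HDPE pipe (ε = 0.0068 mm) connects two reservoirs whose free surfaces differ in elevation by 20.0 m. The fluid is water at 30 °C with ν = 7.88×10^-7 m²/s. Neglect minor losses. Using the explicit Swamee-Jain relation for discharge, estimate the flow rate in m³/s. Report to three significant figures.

Q ≈ 0.424 m³/s

Swamee-Jain (Type II): Q = -0.965·√(gD⁵h_f/L)·ln[ε/(3.7D) + √(3.17ν²L/(gD³h_f))]
√(gD⁵h_f/L) = √(9.81·0.404⁵·20.0/1300) = 0.04030
ε/(3.7D) = 4.55×10^-6; √(3.17ν²L/(gD³h_f)) = 1.41×10^-5
Q = -0.965·0.04030·ln(1.861×10^-5) = 0.4236 m³/s
Check: V = 3.30 m/s, Re = 1.69×10^6, f = 0.01119, h_f = 20.0 m ≈ 20.0 m ✓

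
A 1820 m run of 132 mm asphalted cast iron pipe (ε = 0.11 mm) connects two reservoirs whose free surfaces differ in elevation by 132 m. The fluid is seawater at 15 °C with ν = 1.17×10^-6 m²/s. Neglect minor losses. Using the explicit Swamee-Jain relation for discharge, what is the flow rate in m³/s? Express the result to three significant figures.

Swamee-Jain (Type II): Q = -0.965·√(gD⁵h_f/L)·ln[ε/(3.7D) + √(3.17ν²L/(gD³h_f))]
√(gD⁵h_f/L) = √(9.81·0.132⁵·132/1820) = 0.005340
ε/(3.7D) = 2.25×10^-4; √(3.17ν²L/(gD³h_f)) = 5.15×10^-5
Q = -0.965·0.005340·ln(2.767×10^-4) = 0.04221 m³/s
Check: V = 3.08 m/s, Re = 3.48×10^5, f = 0.01988, h_f = 133 m ≈ 132 m ✓

Q ≈ 0.0422 m³/s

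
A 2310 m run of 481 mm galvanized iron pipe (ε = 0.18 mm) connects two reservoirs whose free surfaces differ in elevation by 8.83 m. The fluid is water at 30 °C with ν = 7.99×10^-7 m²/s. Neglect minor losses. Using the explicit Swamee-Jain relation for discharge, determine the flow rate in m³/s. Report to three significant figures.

Swamee-Jain (Type II): Q = -0.965·√(gD⁵h_f/L)·ln[ε/(3.7D) + √(3.17ν²L/(gD³h_f))]
√(gD⁵h_f/L) = √(9.81·0.481⁵·8.83/2310) = 0.03107
ε/(3.7D) = 1.01×10^-4; √(3.17ν²L/(gD³h_f)) = 2.20×10^-5
Q = -0.965·0.03107·ln(1.232×10^-4) = 0.2699 m³/s
Check: V = 1.49 m/s, Re = 8.94×10^5, f = 0.01645, h_f = 8.89 m ≈ 8.83 m ✓

Q ≈ 0.270 m³/s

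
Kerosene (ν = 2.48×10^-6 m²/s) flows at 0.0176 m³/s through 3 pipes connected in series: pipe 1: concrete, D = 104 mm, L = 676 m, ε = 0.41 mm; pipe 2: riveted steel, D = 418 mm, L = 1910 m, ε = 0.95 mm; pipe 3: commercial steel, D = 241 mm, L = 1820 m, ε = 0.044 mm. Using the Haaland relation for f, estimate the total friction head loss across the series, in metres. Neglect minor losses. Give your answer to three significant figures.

H ≈ 43.3 m

Pipe 1: V = 2.072 m/s, Re = 8.69×10^4, ε/D = 0.00394, f = 0.02948, h_1 = f(L/D)V²/2g = 41.92 m
Pipe 2: V = 0.1283 m/s, Re = 2.16×10^4, ε/D = 0.00227, f = 0.02962, h_2 = f(L/D)V²/2g = 0.1135 m
Pipe 3: V = 0.3858 m/s, Re = 3.75×10^4, ε/D = 1.83×10^-4, f = 0.02257, h_3 = f(L/D)V²/2g = 1.293 m
Series → Q common, losses add: H = Σh = 43.33 m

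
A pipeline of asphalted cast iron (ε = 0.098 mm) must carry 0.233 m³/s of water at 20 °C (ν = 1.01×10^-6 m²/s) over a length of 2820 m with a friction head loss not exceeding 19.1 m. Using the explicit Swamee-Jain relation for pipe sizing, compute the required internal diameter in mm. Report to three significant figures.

Swamee-Jain (Type III): D = 0.66·[ε^1.25·(LQ²/(gh_f))^4.75 + ν·Q^9.4·(L/(gh_f))^5.2]^0.04
LQ²/(gh_f) = 0.8171; L/(gh_f) = 15.05
Term 1 = ε^1.25·(…)^4.75 = 3.73×10^-6; Term 2 = ν·Q^9.4·(…)^5.2 = 1.52×10^-6
D = 0.66·(3.73×10^-6 + 1.52×10^-6)^0.04 = 0.4058 m = 406 mm
Check: V = 1.80 m/s, Re = 7.24×10^5, f = 0.01548, h_f = 17.8 m ≈ 19.1 m ✓

D ≈ 406 mm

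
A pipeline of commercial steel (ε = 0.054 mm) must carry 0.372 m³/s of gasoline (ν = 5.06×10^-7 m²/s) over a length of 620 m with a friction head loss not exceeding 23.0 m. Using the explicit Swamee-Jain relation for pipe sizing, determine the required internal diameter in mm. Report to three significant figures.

Swamee-Jain (Type III): D = 0.66·[ε^1.25·(LQ²/(gh_f))^4.75 + ν·Q^9.4·(L/(gh_f))^5.2]^0.04
LQ²/(gh_f) = 0.3803; L/(gh_f) = 2.748
Term 1 = ε^1.25·(…)^4.75 = 4.69×10^-8; Term 2 = ν·Q^9.4·(…)^5.2 = 8.91×10^-9
D = 0.66·(4.69×10^-8 + 8.91×10^-9)^0.04 = 0.3384 m = 338 mm
Check: V = 4.14 m/s, Re = 2.77×10^6, f = 0.01364, h_f = 21.8 m ≈ 23.0 m ✓

D ≈ 338 mm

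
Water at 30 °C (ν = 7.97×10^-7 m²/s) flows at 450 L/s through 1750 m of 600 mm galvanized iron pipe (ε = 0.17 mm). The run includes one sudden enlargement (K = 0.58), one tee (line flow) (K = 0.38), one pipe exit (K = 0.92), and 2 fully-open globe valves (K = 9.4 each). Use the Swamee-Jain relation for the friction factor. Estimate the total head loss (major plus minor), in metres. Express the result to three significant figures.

V = 4Q/(πD²) = 1.592 m/s; V²/2g = 0.1291 m
Re = 1.20×10^6, ε/D = 2.83×10^-4 → f = 0.01549 (Swamee-Jain)
Major: h_f = f(L/D)·V²/2g = 0.01549·2917·0.1291 = 5.832 m
Minor: ΣK = 20.7; h_m = ΣK·V²/2g = 2.670 m
Total H_L = 5.832 + 2.670 = 8.502 m

H_L ≈ 8.50 m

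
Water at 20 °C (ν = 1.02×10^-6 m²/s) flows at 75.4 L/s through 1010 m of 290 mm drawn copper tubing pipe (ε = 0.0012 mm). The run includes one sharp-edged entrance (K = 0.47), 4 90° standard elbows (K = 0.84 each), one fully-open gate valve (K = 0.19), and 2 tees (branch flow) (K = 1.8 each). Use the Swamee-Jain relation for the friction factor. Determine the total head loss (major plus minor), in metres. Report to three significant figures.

V = 4Q/(πD²) = 1.142 m/s; V²/2g = 0.06642 m
Re = 3.25×10^5, ε/D = 4.14×10^-6 → f = 0.01422 (Swamee-Jain)
Major: h_f = f(L/D)·V²/2g = 0.01422·3483·0.06642 = 3.288 m
Minor: ΣK = 7.62; h_m = ΣK·V²/2g = 0.5061 m
Total H_L = 3.288 + 0.5061 = 3.794 m

H_L ≈ 3.79 m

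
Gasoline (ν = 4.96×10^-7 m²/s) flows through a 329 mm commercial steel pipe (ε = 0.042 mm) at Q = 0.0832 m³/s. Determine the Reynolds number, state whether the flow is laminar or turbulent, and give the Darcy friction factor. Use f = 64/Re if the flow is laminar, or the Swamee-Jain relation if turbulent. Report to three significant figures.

V = 4Q/(πD²) = 0.9787 m/s
Re = VD/ν = 0.9787·0.329/4.96×10^-7 = 6.49×10^5
Re > 4000 → turbulent; ε/D = 1.28×10^-4
Swamee-Jain: f = 0.01440

Re ≈ 6.49×10^5; turbulent; f ≈ 0.0144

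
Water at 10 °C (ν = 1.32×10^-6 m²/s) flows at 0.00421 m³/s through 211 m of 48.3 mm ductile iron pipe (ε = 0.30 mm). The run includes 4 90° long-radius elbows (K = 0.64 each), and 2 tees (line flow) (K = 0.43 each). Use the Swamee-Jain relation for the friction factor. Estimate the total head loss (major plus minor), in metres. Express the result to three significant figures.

V = 4Q/(πD²) = 2.298 m/s; V²/2g = 0.2691 m
Re = 8.41×10^4, ε/D = 0.00621 → f = 0.03371 (Swamee-Jain)
Major: h_f = f(L/D)·V²/2g = 0.03371·4369·0.2691 = 39.63 m
Minor: ΣK = 3.42; h_m = ΣK·V²/2g = 0.9203 m
Total H_L = 39.63 + 0.9203 = 40.55 m

H_L ≈ 40.5 m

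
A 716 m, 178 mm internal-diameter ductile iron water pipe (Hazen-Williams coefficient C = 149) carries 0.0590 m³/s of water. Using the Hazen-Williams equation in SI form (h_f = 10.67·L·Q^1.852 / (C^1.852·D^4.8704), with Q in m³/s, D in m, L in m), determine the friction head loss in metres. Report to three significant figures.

h_f = 10.67·716·0.0590^1.852 / (149^1.852·0.178^4.8704) = 17.09 m

h_f ≈ 17.1 m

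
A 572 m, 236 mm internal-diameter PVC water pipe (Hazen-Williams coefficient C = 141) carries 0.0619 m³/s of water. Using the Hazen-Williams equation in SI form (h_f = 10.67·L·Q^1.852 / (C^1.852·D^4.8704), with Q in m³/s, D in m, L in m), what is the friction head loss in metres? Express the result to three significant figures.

h_f ≈ 4.18 m

h_f = 10.67·572·0.0619^1.852 / (141^1.852·0.236^4.8704) = 4.184 m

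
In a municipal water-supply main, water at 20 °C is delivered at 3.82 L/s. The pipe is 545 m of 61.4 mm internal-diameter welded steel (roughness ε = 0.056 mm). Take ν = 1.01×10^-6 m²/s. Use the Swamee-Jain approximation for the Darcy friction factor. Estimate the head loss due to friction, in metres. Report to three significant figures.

V = 4Q/(πD²) = 4·0.00382/(π·0.0614²) = 1.290 m/s
Re = VD/ν = 1.290·0.0614/1.01×10^-6 = 7.84×10^4 → turbulent
ε/D = 0.056/61.4 = 9.12×10^-4
Swamee-Jain: f = 0.02260
h_f = f(L/D)V²/(2g) = 0.02260·(545/0.0614)·1.290²/(2·9.81) = 17.02 m

h_f ≈ 17.0 m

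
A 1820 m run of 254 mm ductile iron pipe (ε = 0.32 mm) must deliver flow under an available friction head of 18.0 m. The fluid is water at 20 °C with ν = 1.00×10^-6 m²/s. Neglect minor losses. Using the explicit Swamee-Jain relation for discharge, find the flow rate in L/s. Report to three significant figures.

Q ≈ 76.8 L/s

Swamee-Jain (Type II): Q = -0.965·√(gD⁵h_f/L)·ln[ε/(3.7D) + √(3.17ν²L/(gD³h_f))]
√(gD⁵h_f/L) = √(9.81·0.254⁵·18.0/1820) = 0.01013
ε/(3.7D) = 3.40×10^-4; √(3.17ν²L/(gD³h_f)) = 4.47×10^-5
Q = -0.965·0.01013·ln(3.852×10^-4) = 0.07684 m³/s
Check: V = 1.52 m/s, Re = 3.85×10^5, f = 0.02158, h_f = 18.1 m ≈ 18.0 m ✓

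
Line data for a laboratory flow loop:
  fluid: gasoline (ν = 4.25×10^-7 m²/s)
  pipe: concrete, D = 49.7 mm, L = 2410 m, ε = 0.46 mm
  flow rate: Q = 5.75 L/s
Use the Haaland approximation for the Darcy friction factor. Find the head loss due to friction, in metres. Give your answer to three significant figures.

h_f ≈ 807 m

V = 4Q/(πD²) = 4·0.00575/(π·0.0497²) = 2.964 m/s
Re = VD/ν = 2.964·0.0497/4.25×10^-7 = 3.47×10^5 → turbulent
ε/D = 0.46/49.7 = 0.00926
Haaland: f = 0.03718
h_f = f(L/D)V²/(2g) = 0.03718·(2410/0.0497)·2.964²/(2·9.81) = 807.1 m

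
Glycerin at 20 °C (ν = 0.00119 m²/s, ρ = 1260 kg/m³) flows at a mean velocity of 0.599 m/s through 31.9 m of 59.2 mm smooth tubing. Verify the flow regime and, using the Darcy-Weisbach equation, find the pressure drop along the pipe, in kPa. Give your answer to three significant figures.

Re = VD/ν = 0.599·0.05920/0.00119 = 29.8 → laminar (Re < 2300)
f = 64/Re = 2.148
h_f = f(L/D)V²/(2g) = 2.148·(31.9/0.05920)·0.599²/(2·9.81) = 21.16 m
Δp = ρg·h_f = 1260·9.81·21.16 = 261.6 kPa

Δp ≈ 262 kPa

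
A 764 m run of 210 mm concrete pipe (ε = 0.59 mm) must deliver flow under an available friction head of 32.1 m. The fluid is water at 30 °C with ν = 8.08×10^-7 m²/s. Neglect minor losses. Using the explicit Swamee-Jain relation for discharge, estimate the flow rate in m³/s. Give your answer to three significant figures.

Swamee-Jain (Type II): Q = -0.965·√(gD⁵h_f/L)·ln[ε/(3.7D) + √(3.17ν²L/(gD³h_f))]
√(gD⁵h_f/L) = √(9.81·0.210⁵·32.1/764) = 0.01297
ε/(3.7D) = 7.59×10^-4; √(3.17ν²L/(gD³h_f)) = 2.33×10^-5
Q = -0.965·0.01297·ln(7.826×10^-4) = 0.08956 m³/s
Check: V = 2.59 m/s, Re = 6.72×10^5, f = 0.02599, h_f = 32.2 m ≈ 32.1 m ✓

Q ≈ 0.0896 m³/s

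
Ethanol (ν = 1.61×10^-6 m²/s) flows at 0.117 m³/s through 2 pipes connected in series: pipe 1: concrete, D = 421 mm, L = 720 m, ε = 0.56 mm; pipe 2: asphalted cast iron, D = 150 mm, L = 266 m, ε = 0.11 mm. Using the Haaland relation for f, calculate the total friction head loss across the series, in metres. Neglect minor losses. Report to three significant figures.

H ≈ 75.8 m

Pipe 1: V = 0.8405 m/s, Re = 2.20×10^5, ε/D = 0.00133, f = 0.02206, h_1 = f(L/D)V²/2g = 1.358 m
Pipe 2: V = 6.621 m/s, Re = 6.17×10^5, ε/D = 7.33×10^-4, f = 0.01880, h_2 = f(L/D)V²/2g = 74.49 m
Series → Q common, losses add: H = Σh = 75.85 m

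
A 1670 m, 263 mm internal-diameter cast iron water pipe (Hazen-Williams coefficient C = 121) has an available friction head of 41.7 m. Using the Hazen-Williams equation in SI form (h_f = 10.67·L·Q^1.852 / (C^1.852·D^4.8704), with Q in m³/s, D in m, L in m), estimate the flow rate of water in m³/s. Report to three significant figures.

Rearranging: Q = [h_f·C^1.852·D^4.8704 / (10.67·L)]^(1/1.852)
Q = [41.7·121^1.852·0.263^4.8704 / (10.67·1670)]^0.540 = 0.1371 m³/s

Q ≈ 0.137 m³/s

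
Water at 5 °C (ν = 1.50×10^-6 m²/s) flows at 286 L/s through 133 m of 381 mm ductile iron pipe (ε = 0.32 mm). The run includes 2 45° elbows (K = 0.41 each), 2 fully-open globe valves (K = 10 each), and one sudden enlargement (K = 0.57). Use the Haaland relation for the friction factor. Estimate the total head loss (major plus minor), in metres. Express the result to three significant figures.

H_L ≈ 9.03 m

V = 4Q/(πD²) = 2.509 m/s; V²/2g = 0.3207 m
Re = 6.37×10^5, ε/D = 8.40×10^-4 → f = 0.01933 (Haaland)
Major: h_f = f(L/D)·V²/2g = 0.01933·349.1·0.3207 = 2.165 m
Minor: ΣK = 21.4; h_m = ΣK·V²/2g = 6.861 m
Total H_L = 2.165 + 6.861 = 9.025 m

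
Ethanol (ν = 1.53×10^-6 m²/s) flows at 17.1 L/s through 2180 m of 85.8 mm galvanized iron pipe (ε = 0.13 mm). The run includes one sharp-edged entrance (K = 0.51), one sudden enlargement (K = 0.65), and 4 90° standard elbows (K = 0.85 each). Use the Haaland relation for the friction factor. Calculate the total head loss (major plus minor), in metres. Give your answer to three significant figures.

V = 4Q/(πD²) = 2.958 m/s; V²/2g = 0.4458 m
Re = 1.66×10^5, ε/D = 0.00152 → f = 0.02295 (Haaland)
Major: h_f = f(L/D)·V²/2g = 0.02295·25408·0.4458 = 260.0 m
Minor: ΣK = 4.56; h_m = ΣK·V²/2g = 2.033 m
Total H_L = 260.0 + 2.033 = 262.0 m

H_L ≈ 262 m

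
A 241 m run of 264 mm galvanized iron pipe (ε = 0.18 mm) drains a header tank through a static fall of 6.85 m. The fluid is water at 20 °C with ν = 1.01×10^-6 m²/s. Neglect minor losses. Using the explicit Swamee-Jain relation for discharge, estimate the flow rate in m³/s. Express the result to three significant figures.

Q ≈ 0.155 m³/s

Swamee-Jain (Type II): Q = -0.965·√(gD⁵h_f/L)·ln[ε/(3.7D) + √(3.17ν²L/(gD³h_f))]
√(gD⁵h_f/L) = √(9.81·0.264⁵·6.85/241) = 0.01891
ε/(3.7D) = 1.84×10^-4; √(3.17ν²L/(gD³h_f)) = 2.51×10^-5
Q = -0.965·0.01891·ln(2.094×10^-4) = 0.1546 m³/s
Check: V = 2.82 m/s, Re = 7.38×10^5, f = 0.01857, h_f = 6.89 m ≈ 6.85 m ✓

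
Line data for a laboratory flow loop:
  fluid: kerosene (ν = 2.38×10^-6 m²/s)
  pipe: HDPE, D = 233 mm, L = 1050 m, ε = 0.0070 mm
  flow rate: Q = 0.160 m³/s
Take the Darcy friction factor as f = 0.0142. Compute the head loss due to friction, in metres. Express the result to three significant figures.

h_f ≈ 45.9 m

V = 4Q/(πD²) = 4·0.160/(π·0.233²) = 3.752 m/s
h_f = f(L/D)V²/(2g) = 0.01420·(1050/0.233)·3.752²/(2·9.81) = 45.93 m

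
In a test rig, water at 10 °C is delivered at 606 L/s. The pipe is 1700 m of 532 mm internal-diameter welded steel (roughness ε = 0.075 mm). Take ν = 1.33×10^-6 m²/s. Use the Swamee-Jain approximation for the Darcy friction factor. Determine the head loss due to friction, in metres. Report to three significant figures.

V = 4Q/(πD²) = 4·0.606/(π·0.532²) = 2.726 m/s
Re = VD/ν = 2.726·0.532/1.33×10^-6 = 1.09×10^6 → turbulent
ε/D = 0.075/532 = 1.41×10^-4
Swamee-Jain: f = 0.01399
h_f = f(L/D)V²/(2g) = 0.01399·(1700/0.532)·2.726²/(2·9.81) = 16.93 m

h_f ≈ 16.9 m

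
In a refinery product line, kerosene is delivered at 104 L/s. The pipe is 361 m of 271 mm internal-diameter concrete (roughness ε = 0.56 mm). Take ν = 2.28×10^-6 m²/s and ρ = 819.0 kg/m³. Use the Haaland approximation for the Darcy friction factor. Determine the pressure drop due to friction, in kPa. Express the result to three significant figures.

Δp ≈ 43.3 kPa

V = 4Q/(πD²) = 4·0.104/(π·0.271²) = 1.803 m/s
Re = VD/ν = 1.803·0.271/2.28×10^-6 = 2.14×10^5 → turbulent
ε/D = 0.56/271 = 0.00207
Haaland: f = 0.02439
h_f = f(L/D)V²/(2g) = 0.02439·(361/0.271)·1.803²/(2·9.81) = 5.384 m
Δp = ρg·h_f = 819.0·9.81·5.384 = 43.26 kPa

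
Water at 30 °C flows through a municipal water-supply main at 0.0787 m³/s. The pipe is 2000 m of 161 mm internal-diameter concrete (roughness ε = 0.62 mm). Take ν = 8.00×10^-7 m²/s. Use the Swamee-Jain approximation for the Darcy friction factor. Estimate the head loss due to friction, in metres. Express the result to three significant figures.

h_f ≈ 268 m

V = 4Q/(πD²) = 4·0.0787/(π·0.161²) = 3.866 m/s
Re = VD/ν = 3.866·0.161/8.00×10^-7 = 7.78×10^5 → turbulent
ε/D = 0.62/161 = 0.00385
Swamee-Jain: f = 0.02833
h_f = f(L/D)V²/(2g) = 0.02833·(2000/0.161)·3.866²/(2·9.81) = 268.0 m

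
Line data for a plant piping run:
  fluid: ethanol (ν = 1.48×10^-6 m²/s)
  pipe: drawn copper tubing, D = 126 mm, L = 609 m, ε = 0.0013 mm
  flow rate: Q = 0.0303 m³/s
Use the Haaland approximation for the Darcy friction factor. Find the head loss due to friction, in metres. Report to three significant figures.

h_f ≈ 22.5 m

V = 4Q/(πD²) = 4·0.0303/(π·0.126²) = 2.430 m/s
Re = VD/ν = 2.430·0.126/1.48×10^-6 = 2.07×10^5 → turbulent
ε/D = 0.0013/126 = 1.03×10^-5
Haaland: f = 0.01546
h_f = f(L/D)V²/(2g) = 0.01546·(609/0.126)·2.430²/(2·9.81) = 22.49 m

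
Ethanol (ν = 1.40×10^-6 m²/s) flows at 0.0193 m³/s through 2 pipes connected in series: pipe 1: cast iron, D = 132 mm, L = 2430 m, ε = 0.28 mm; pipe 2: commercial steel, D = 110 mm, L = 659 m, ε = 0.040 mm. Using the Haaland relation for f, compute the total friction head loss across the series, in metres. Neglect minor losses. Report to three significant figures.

Pipe 1: V = 1.410 m/s, Re = 1.33×10^5, ε/D = 0.00212, f = 0.02495, h_1 = f(L/D)V²/2g = 46.57 m
Pipe 2: V = 2.031 m/s, Re = 1.60×10^5, ε/D = 3.64×10^-4, f = 0.01833, h_2 = f(L/D)V²/2g = 23.09 m
Series → Q common, losses add: H = Σh = 69.66 m

H ≈ 69.7 m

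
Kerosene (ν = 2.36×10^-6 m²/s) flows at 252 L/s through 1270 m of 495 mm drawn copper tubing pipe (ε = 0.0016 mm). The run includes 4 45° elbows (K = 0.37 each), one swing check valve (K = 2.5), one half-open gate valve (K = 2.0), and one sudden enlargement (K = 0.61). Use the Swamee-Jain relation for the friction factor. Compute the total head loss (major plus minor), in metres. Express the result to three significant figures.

H_L ≈ 3.86 m

V = 4Q/(πD²) = 1.309 m/s; V²/2g = 0.08740 m
Re = 2.75×10^5, ε/D = 3.23×10^-6 → f = 0.01465 (Swamee-Jain)
Major: h_f = f(L/D)·V²/2g = 0.01465·2566·0.08740 = 3.285 m
Minor: ΣK = 6.59; h_m = ΣK·V²/2g = 0.5760 m
Total H_L = 3.285 + 0.5760 = 3.861 m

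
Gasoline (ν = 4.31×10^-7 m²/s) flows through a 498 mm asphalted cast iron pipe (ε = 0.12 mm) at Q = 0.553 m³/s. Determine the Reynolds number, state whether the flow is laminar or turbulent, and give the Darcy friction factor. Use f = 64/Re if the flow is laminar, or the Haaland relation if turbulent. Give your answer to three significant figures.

V = 4Q/(πD²) = 2.839 m/s
Re = VD/ν = 2.839·0.498/4.31×10^-7 = 3.28×10^6
Re > 4000 → turbulent; ε/D = 2.41×10^-4
Haaland: f = 0.01454

Re ≈ 3.28×10^6; turbulent; f ≈ 0.0145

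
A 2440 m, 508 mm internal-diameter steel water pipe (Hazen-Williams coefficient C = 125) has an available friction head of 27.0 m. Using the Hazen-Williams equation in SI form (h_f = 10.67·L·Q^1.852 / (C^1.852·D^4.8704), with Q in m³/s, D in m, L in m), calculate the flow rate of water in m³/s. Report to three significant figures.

Rearranging: Q = [h_f·C^1.852·D^4.8704 / (10.67·L)]^(1/1.852)
Q = [27.0·125^1.852·0.508^4.8704 / (10.67·2440)]^0.540 = 0.5153 m³/s

Q ≈ 0.515 m³/s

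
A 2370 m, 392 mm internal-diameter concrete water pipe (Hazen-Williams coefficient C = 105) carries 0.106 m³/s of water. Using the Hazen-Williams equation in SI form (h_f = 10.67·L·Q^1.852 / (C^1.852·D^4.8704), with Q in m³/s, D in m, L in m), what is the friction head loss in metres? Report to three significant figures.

h_f = 10.67·2370·0.106^1.852 / (105^1.852·0.392^4.8704) = 6.845 m

h_f ≈ 6.85 m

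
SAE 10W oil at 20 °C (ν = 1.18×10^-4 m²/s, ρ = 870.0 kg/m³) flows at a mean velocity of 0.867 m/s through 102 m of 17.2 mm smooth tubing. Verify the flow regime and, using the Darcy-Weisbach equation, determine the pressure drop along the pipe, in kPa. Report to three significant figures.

Δp ≈ 982 kPa

Re = VD/ν = 0.867·0.01720/1.18×10^-4 = 126 → laminar (Re < 2300)
f = 64/Re = 0.5064
h_f = f(L/D)V²/(2g) = 0.5064·(102/0.01720)·0.867²/(2·9.81) = 115.1 m
Δp = ρg·h_f = 870.0·9.81·115.1 = 982.0 kPa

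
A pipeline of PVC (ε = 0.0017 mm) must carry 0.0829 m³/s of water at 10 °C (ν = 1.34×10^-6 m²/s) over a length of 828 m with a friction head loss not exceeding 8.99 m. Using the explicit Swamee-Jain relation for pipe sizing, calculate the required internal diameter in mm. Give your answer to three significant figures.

Swamee-Jain (Type III): D = 0.66·[ε^1.25·(LQ²/(gh_f))^4.75 + ν·Q^9.4·(L/(gh_f))^5.2]^0.04
LQ²/(gh_f) = 0.06452; L/(gh_f) = 9.389
Term 1 = ε^1.25·(…)^4.75 = 1.36×10^-13; Term 2 = ν·Q^9.4·(…)^5.2 = 1.04×10^-11
D = 0.66·(1.36×10^-13 + 1.04×10^-11)^0.04 = 0.2402 m = 240 mm
Check: V = 1.83 m/s, Re = 3.28×10^5, f = 0.01423, h_f = 8.37 m ≈ 8.99 m ✓

D ≈ 240 mm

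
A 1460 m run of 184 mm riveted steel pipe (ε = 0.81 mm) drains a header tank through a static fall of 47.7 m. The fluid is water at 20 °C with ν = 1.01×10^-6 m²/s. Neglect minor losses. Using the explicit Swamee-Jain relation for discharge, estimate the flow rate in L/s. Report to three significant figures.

Q ≈ 53.2 L/s

Swamee-Jain (Type II): Q = -0.965·√(gD⁵h_f/L)·ln[ε/(3.7D) + √(3.17ν²L/(gD³h_f))]
√(gD⁵h_f/L) = √(9.81·0.184⁵·47.7/1460) = 0.008222
ε/(3.7D) = 0.00119; √(3.17ν²L/(gD³h_f)) = 4.02×10^-5
Q = -0.965·0.008222·ln(0.001230) = 0.05316 m³/s
Check: V = 2.00 m/s, Re = 3.64×10^5, f = 0.02964, h_f = 47.9 m ≈ 47.7 m ✓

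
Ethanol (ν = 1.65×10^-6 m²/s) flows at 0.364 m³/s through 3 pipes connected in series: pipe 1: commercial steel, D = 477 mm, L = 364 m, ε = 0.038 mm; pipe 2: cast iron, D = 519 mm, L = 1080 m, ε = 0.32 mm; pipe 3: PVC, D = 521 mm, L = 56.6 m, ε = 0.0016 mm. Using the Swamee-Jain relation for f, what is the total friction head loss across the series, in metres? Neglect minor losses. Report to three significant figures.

Pipe 1: V = 2.037 m/s, Re = 5.89×10^5, ε/D = 7.97×10^-5, f = 0.01395, h_1 = f(L/D)V²/2g = 2.250 m
Pipe 2: V = 1.721 m/s, Re = 5.41×10^5, ε/D = 6.17×10^-4, f = 0.01841, h_2 = f(L/D)V²/2g = 5.779 m
Pipe 3: V = 1.707 m/s, Re = 5.39×10^5, ε/D = 3.07×10^-6, f = 0.01297, h_3 = f(L/D)V²/2g = 0.2093 m
Series → Q common, losses add: H = Σh = 8.239 m

H ≈ 8.24 m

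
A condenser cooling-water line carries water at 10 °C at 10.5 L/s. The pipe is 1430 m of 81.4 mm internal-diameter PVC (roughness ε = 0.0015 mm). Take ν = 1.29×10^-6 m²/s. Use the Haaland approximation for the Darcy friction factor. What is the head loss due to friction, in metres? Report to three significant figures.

h_f ≈ 62.1 m

V = 4Q/(πD²) = 4·0.0105/(π·0.0814²) = 2.018 m/s
Re = VD/ν = 2.018·0.0814/1.29×10^-6 = 1.27×10^5 → turbulent
ε/D = 0.0015/81.4 = 1.84×10^-5
Haaland: f = 0.01704
h_f = f(L/D)V²/(2g) = 0.01704·(1430/0.0814)·2.018²/(2·9.81) = 62.12 m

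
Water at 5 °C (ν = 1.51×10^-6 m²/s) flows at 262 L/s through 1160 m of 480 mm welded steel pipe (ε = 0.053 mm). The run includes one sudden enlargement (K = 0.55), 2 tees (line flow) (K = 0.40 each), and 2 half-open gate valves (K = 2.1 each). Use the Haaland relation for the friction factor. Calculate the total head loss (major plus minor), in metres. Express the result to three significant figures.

H_L ≈ 4.34 m

V = 4Q/(πD²) = 1.448 m/s; V²/2g = 0.1068 m
Re = 4.60×10^5, ε/D = 1.10×10^-4 → f = 0.01452 (Haaland)
Major: h_f = f(L/D)·V²/2g = 0.01452·2417·0.1068 = 3.748 m
Minor: ΣK = 5.55; h_m = ΣK·V²/2g = 0.5930 m
Total H_L = 3.748 + 0.5930 = 4.341 m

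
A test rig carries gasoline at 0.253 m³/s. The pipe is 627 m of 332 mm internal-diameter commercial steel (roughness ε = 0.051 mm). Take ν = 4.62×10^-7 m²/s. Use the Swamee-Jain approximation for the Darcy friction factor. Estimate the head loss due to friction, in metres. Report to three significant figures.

h_f ≈ 11.3 m

V = 4Q/(πD²) = 4·0.253/(π·0.332²) = 2.922 m/s
Re = VD/ν = 2.922·0.332/4.62×10^-7 = 2.10×10^6 → turbulent
ε/D = 0.051/332 = 1.54×10^-4
Swamee-Jain: f = 0.01369
h_f = f(L/D)V²/(2g) = 0.01369·(627/0.332)·2.922²/(2·9.81) = 11.25 m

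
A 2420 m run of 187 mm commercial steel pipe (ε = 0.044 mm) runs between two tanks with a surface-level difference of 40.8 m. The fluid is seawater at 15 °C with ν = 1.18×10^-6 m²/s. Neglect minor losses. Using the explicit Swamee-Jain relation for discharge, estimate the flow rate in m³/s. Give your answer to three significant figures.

Q ≈ 0.0532 m³/s

Swamee-Jain (Type II): Q = -0.965·√(gD⁵h_f/L)·ln[ε/(3.7D) + √(3.17ν²L/(gD³h_f))]
√(gD⁵h_f/L) = √(9.81·0.187⁵·40.8/2420) = 0.006150
ε/(3.7D) = 6.36×10^-5; √(3.17ν²L/(gD³h_f)) = 6.39×10^-5
Q = -0.965·0.006150·ln(1.275×10^-4) = 0.05322 m³/s
Check: V = 1.94 m/s, Re = 3.07×10^5, f = 0.01655, h_f = 41.0 m ≈ 40.8 m ✓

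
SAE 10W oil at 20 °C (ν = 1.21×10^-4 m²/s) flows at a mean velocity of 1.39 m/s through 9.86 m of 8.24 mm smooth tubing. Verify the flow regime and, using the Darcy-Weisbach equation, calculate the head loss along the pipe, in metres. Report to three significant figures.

h_f ≈ 79.7 m

Re = VD/ν = 1.39·0.008240/1.21×10^-4 = 94.7 → laminar (Re < 2300)
f = 64/Re = 0.6761
h_f = f(L/D)V²/(2g) = 0.6761·(9.86/0.008240)·1.39²/(2·9.81) = 79.67 m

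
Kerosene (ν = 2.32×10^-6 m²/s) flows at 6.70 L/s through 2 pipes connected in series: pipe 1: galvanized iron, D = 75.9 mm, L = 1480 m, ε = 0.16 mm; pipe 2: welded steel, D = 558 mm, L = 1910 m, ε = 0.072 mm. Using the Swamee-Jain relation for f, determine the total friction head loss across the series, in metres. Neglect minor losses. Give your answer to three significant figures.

Pipe 1: V = 1.481 m/s, Re = 4.84×10^4, ε/D = 0.00211, f = 0.02710, h_1 = f(L/D)V²/2g = 59.07 m
Pipe 2: V = 0.02740 m/s, Re = 6590, ε/D = 1.29×10^-4, f = 0.03504, h_2 = f(L/D)V²/2g = 0.004589 m
Series → Q common, losses add: H = Σh = 59.07 m

H ≈ 59.1 m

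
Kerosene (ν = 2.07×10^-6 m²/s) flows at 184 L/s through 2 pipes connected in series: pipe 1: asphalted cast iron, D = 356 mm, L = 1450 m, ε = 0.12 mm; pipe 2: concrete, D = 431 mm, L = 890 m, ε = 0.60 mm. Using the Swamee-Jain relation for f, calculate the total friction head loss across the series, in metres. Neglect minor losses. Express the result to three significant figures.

Pipe 1: V = 1.849 m/s, Re = 3.18×10^5, ε/D = 3.37×10^-4, f = 0.01723, h_1 = f(L/D)V²/2g = 12.22 m
Pipe 2: V = 1.261 m/s, Re = 2.63×10^5, ε/D = 0.00139, f = 0.02235, h_2 = f(L/D)V²/2g = 3.741 m
Series → Q common, losses add: H = Σh = 15.96 m

H ≈ 16.0 m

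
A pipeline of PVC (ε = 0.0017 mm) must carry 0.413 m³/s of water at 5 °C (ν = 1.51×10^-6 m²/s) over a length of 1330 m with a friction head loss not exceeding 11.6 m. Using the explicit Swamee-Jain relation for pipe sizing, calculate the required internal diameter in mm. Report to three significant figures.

Swamee-Jain (Type III): D = 0.66·[ε^1.25·(LQ²/(gh_f))^4.75 + ν·Q^9.4·(L/(gh_f))^5.2]^0.04
LQ²/(gh_f) = 1.994; L/(gh_f) = 11.69
Term 1 = ε^1.25·(…)^4.75 = 1.63×10^-6; Term 2 = ν·Q^9.4·(…)^5.2 = 1.32×10^-4
D = 0.66·(1.63×10^-6 + 1.32×10^-4)^0.04 = 0.4620 m = 462 mm
Check: V = 2.46 m/s, Re = 7.54×10^5, f = 0.01226, h_f = 10.9 m ≈ 11.6 m ✓

D ≈ 462 mm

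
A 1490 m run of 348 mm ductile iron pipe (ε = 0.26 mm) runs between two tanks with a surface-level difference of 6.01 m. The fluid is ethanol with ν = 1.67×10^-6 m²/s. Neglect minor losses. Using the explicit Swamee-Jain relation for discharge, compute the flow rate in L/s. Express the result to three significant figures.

Q ≈ 112 L/s

Swamee-Jain (Type II): Q = -0.965·√(gD⁵h_f/L)·ln[ε/(3.7D) + √(3.17ν²L/(gD³h_f))]
√(gD⁵h_f/L) = √(9.81·0.348⁵·6.01/1490) = 0.01421
ε/(3.7D) = 2.02×10^-4; √(3.17ν²L/(gD³h_f)) = 7.28×10^-5
Q = -0.965·0.01421·ln(2.747×10^-4) = 0.1124 m³/s
Check: V = 1.18 m/s, Re = 2.46×10^5, f = 0.01985, h_f = 6.05 m ≈ 6.01 m ✓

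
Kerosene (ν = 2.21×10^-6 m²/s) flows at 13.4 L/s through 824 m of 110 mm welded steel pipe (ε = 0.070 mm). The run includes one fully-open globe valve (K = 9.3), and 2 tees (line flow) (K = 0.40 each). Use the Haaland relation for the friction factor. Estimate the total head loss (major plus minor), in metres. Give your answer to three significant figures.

H_L ≈ 17.4 m

V = 4Q/(πD²) = 1.410 m/s; V²/2g = 0.1013 m
Re = 7.02×10^4, ε/D = 6.36×10^-4 → f = 0.02156 (Haaland)
Major: h_f = f(L/D)·V²/2g = 0.02156·7491·0.1013 = 16.37 m
Minor: ΣK = 10.1; h_m = ΣK·V²/2g = 1.023 m
Total H_L = 16.37 + 1.023 = 17.39 m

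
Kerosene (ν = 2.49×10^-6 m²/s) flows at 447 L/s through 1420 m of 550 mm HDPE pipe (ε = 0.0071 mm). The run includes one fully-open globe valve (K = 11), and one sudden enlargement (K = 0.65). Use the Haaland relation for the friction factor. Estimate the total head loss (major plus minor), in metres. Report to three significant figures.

V = 4Q/(πD²) = 1.881 m/s; V²/2g = 0.1804 m
Re = 4.16×10^5, ε/D = 1.29×10^-5 → f = 0.01364 (Haaland)
Major: h_f = f(L/D)·V²/2g = 0.01364·2582·0.1804 = 6.352 m
Minor: ΣK = 11.7; h_m = ΣK·V²/2g = 2.102 m
Total H_L = 6.352 + 2.102 = 8.454 m

H_L ≈ 8.45 m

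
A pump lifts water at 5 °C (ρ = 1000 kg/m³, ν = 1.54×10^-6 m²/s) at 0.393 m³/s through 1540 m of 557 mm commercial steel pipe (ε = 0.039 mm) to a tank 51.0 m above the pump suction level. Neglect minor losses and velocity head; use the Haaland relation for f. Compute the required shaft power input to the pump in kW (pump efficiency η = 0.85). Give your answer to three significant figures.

V = 4Q/(πD²) = 1.613 m/s; Re = 5.83×10^5; ε/D = 7.00×10^-5; f = 0.01365
h_f = f(L/D)V²/2g = 5.002 m
Total head H = z + h_f = 51.0 + 5.002 = 56.00 m
P_hyd = ρgQH = 1000·9.81·0.393·56.00 = 215.9 kW
P_shaft = P_hyd/η = 215.9/0.85 = 254.0 kW

P_shaft ≈ 254 kW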